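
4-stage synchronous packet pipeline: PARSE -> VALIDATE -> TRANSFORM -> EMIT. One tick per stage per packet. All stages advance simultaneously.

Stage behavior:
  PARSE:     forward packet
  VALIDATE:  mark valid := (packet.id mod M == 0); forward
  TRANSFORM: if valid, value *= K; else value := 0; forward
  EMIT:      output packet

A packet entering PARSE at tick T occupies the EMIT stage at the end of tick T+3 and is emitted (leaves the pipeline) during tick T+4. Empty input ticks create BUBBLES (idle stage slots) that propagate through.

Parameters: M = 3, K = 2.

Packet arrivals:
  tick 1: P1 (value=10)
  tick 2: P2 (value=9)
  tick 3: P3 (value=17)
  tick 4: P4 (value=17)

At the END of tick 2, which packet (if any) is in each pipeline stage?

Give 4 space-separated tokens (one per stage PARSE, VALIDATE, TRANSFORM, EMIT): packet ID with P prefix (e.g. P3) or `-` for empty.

Tick 1: [PARSE:P1(v=10,ok=F), VALIDATE:-, TRANSFORM:-, EMIT:-] out:-; in:P1
Tick 2: [PARSE:P2(v=9,ok=F), VALIDATE:P1(v=10,ok=F), TRANSFORM:-, EMIT:-] out:-; in:P2
At end of tick 2: ['P2', 'P1', '-', '-']

Answer: P2 P1 - -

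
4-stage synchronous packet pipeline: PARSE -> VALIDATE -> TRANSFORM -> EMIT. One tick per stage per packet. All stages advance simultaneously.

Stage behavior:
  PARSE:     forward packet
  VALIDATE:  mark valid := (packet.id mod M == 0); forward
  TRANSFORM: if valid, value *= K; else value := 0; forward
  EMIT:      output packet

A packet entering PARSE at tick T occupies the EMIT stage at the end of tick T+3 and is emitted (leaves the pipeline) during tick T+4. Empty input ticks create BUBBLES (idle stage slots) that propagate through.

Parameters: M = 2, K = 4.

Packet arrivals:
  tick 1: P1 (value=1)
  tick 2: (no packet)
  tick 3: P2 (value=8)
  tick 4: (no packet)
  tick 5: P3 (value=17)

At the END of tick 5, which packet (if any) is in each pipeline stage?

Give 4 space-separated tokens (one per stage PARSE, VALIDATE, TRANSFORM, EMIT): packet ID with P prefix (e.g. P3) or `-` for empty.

Answer: P3 - P2 -

Derivation:
Tick 1: [PARSE:P1(v=1,ok=F), VALIDATE:-, TRANSFORM:-, EMIT:-] out:-; in:P1
Tick 2: [PARSE:-, VALIDATE:P1(v=1,ok=F), TRANSFORM:-, EMIT:-] out:-; in:-
Tick 3: [PARSE:P2(v=8,ok=F), VALIDATE:-, TRANSFORM:P1(v=0,ok=F), EMIT:-] out:-; in:P2
Tick 4: [PARSE:-, VALIDATE:P2(v=8,ok=T), TRANSFORM:-, EMIT:P1(v=0,ok=F)] out:-; in:-
Tick 5: [PARSE:P3(v=17,ok=F), VALIDATE:-, TRANSFORM:P2(v=32,ok=T), EMIT:-] out:P1(v=0); in:P3
At end of tick 5: ['P3', '-', 'P2', '-']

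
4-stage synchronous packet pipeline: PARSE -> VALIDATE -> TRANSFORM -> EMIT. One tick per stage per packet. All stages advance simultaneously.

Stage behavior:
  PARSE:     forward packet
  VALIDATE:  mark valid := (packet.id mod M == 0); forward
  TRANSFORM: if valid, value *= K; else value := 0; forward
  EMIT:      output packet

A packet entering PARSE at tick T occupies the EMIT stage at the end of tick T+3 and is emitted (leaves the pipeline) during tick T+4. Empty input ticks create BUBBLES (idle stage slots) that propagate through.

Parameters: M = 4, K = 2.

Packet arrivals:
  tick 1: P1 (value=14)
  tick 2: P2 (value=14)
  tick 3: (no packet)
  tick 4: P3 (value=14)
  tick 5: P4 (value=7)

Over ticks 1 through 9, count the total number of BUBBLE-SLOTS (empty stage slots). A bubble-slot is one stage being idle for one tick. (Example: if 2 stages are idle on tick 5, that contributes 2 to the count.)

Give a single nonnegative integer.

Answer: 20

Derivation:
Tick 1: [PARSE:P1(v=14,ok=F), VALIDATE:-, TRANSFORM:-, EMIT:-] out:-; bubbles=3
Tick 2: [PARSE:P2(v=14,ok=F), VALIDATE:P1(v=14,ok=F), TRANSFORM:-, EMIT:-] out:-; bubbles=2
Tick 3: [PARSE:-, VALIDATE:P2(v=14,ok=F), TRANSFORM:P1(v=0,ok=F), EMIT:-] out:-; bubbles=2
Tick 4: [PARSE:P3(v=14,ok=F), VALIDATE:-, TRANSFORM:P2(v=0,ok=F), EMIT:P1(v=0,ok=F)] out:-; bubbles=1
Tick 5: [PARSE:P4(v=7,ok=F), VALIDATE:P3(v=14,ok=F), TRANSFORM:-, EMIT:P2(v=0,ok=F)] out:P1(v=0); bubbles=1
Tick 6: [PARSE:-, VALIDATE:P4(v=7,ok=T), TRANSFORM:P3(v=0,ok=F), EMIT:-] out:P2(v=0); bubbles=2
Tick 7: [PARSE:-, VALIDATE:-, TRANSFORM:P4(v=14,ok=T), EMIT:P3(v=0,ok=F)] out:-; bubbles=2
Tick 8: [PARSE:-, VALIDATE:-, TRANSFORM:-, EMIT:P4(v=14,ok=T)] out:P3(v=0); bubbles=3
Tick 9: [PARSE:-, VALIDATE:-, TRANSFORM:-, EMIT:-] out:P4(v=14); bubbles=4
Total bubble-slots: 20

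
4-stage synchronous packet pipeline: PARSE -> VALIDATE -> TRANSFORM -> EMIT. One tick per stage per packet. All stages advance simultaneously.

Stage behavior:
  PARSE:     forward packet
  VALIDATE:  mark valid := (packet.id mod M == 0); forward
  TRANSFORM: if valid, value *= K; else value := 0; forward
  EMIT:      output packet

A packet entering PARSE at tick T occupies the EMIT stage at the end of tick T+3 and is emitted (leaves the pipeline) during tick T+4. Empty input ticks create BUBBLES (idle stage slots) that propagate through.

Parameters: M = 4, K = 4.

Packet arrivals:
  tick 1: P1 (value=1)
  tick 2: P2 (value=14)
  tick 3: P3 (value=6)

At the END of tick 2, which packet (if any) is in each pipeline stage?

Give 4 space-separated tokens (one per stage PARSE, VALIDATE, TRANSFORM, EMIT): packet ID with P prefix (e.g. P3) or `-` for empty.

Tick 1: [PARSE:P1(v=1,ok=F), VALIDATE:-, TRANSFORM:-, EMIT:-] out:-; in:P1
Tick 2: [PARSE:P2(v=14,ok=F), VALIDATE:P1(v=1,ok=F), TRANSFORM:-, EMIT:-] out:-; in:P2
At end of tick 2: ['P2', 'P1', '-', '-']

Answer: P2 P1 - -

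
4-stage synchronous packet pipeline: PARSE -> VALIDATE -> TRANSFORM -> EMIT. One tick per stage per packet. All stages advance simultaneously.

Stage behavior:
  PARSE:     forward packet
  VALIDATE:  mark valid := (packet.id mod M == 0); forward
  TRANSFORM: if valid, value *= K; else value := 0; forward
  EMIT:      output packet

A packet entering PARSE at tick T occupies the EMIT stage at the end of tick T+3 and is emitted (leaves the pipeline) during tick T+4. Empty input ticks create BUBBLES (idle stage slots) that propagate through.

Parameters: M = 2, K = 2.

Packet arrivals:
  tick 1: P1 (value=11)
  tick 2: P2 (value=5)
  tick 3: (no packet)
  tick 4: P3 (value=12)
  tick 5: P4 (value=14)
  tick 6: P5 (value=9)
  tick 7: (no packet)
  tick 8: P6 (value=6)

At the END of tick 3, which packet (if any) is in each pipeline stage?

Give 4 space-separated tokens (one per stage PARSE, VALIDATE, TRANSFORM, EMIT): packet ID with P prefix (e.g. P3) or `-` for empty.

Tick 1: [PARSE:P1(v=11,ok=F), VALIDATE:-, TRANSFORM:-, EMIT:-] out:-; in:P1
Tick 2: [PARSE:P2(v=5,ok=F), VALIDATE:P1(v=11,ok=F), TRANSFORM:-, EMIT:-] out:-; in:P2
Tick 3: [PARSE:-, VALIDATE:P2(v=5,ok=T), TRANSFORM:P1(v=0,ok=F), EMIT:-] out:-; in:-
At end of tick 3: ['-', 'P2', 'P1', '-']

Answer: - P2 P1 -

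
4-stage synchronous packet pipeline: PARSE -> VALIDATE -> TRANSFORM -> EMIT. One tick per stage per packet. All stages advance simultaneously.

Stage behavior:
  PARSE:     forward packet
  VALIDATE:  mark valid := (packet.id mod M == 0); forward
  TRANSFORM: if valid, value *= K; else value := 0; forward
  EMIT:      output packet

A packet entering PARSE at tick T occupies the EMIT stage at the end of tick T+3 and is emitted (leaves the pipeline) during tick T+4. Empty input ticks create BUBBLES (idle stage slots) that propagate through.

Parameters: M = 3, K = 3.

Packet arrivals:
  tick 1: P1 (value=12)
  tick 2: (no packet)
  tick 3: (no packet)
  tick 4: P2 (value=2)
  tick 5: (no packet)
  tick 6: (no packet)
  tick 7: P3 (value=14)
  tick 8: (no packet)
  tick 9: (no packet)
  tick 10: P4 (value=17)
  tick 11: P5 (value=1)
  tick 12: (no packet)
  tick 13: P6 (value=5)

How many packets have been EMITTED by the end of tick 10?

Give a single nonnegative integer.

Answer: 2

Derivation:
Tick 1: [PARSE:P1(v=12,ok=F), VALIDATE:-, TRANSFORM:-, EMIT:-] out:-; in:P1
Tick 2: [PARSE:-, VALIDATE:P1(v=12,ok=F), TRANSFORM:-, EMIT:-] out:-; in:-
Tick 3: [PARSE:-, VALIDATE:-, TRANSFORM:P1(v=0,ok=F), EMIT:-] out:-; in:-
Tick 4: [PARSE:P2(v=2,ok=F), VALIDATE:-, TRANSFORM:-, EMIT:P1(v=0,ok=F)] out:-; in:P2
Tick 5: [PARSE:-, VALIDATE:P2(v=2,ok=F), TRANSFORM:-, EMIT:-] out:P1(v=0); in:-
Tick 6: [PARSE:-, VALIDATE:-, TRANSFORM:P2(v=0,ok=F), EMIT:-] out:-; in:-
Tick 7: [PARSE:P3(v=14,ok=F), VALIDATE:-, TRANSFORM:-, EMIT:P2(v=0,ok=F)] out:-; in:P3
Tick 8: [PARSE:-, VALIDATE:P3(v=14,ok=T), TRANSFORM:-, EMIT:-] out:P2(v=0); in:-
Tick 9: [PARSE:-, VALIDATE:-, TRANSFORM:P3(v=42,ok=T), EMIT:-] out:-; in:-
Tick 10: [PARSE:P4(v=17,ok=F), VALIDATE:-, TRANSFORM:-, EMIT:P3(v=42,ok=T)] out:-; in:P4
Emitted by tick 10: ['P1', 'P2']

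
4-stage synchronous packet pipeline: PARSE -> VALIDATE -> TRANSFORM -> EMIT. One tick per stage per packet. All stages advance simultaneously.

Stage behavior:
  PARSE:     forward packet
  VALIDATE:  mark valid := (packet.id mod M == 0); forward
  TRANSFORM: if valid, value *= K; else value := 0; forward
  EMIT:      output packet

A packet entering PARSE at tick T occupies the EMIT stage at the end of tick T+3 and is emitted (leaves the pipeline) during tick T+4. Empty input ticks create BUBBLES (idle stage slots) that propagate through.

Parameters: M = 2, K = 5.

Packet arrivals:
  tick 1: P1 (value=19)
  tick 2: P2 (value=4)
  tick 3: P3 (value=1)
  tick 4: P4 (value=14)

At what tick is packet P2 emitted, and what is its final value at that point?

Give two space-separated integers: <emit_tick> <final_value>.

Answer: 6 20

Derivation:
Tick 1: [PARSE:P1(v=19,ok=F), VALIDATE:-, TRANSFORM:-, EMIT:-] out:-; in:P1
Tick 2: [PARSE:P2(v=4,ok=F), VALIDATE:P1(v=19,ok=F), TRANSFORM:-, EMIT:-] out:-; in:P2
Tick 3: [PARSE:P3(v=1,ok=F), VALIDATE:P2(v=4,ok=T), TRANSFORM:P1(v=0,ok=F), EMIT:-] out:-; in:P3
Tick 4: [PARSE:P4(v=14,ok=F), VALIDATE:P3(v=1,ok=F), TRANSFORM:P2(v=20,ok=T), EMIT:P1(v=0,ok=F)] out:-; in:P4
Tick 5: [PARSE:-, VALIDATE:P4(v=14,ok=T), TRANSFORM:P3(v=0,ok=F), EMIT:P2(v=20,ok=T)] out:P1(v=0); in:-
Tick 6: [PARSE:-, VALIDATE:-, TRANSFORM:P4(v=70,ok=T), EMIT:P3(v=0,ok=F)] out:P2(v=20); in:-
Tick 7: [PARSE:-, VALIDATE:-, TRANSFORM:-, EMIT:P4(v=70,ok=T)] out:P3(v=0); in:-
Tick 8: [PARSE:-, VALIDATE:-, TRANSFORM:-, EMIT:-] out:P4(v=70); in:-
P2: arrives tick 2, valid=True (id=2, id%2=0), emit tick 6, final value 20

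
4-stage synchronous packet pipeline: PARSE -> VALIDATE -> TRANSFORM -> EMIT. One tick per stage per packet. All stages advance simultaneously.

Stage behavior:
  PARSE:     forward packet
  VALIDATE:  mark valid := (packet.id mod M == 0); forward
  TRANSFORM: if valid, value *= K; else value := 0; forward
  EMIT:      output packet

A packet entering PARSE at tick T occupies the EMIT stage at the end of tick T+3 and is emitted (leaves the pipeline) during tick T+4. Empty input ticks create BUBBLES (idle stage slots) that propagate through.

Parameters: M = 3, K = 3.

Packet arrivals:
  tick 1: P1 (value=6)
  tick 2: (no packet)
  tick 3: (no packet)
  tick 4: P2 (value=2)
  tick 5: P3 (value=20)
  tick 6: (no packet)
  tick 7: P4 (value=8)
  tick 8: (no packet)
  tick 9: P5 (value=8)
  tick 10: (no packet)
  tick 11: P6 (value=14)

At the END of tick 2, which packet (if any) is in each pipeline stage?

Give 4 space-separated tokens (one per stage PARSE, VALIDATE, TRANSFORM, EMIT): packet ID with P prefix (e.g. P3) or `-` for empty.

Answer: - P1 - -

Derivation:
Tick 1: [PARSE:P1(v=6,ok=F), VALIDATE:-, TRANSFORM:-, EMIT:-] out:-; in:P1
Tick 2: [PARSE:-, VALIDATE:P1(v=6,ok=F), TRANSFORM:-, EMIT:-] out:-; in:-
At end of tick 2: ['-', 'P1', '-', '-']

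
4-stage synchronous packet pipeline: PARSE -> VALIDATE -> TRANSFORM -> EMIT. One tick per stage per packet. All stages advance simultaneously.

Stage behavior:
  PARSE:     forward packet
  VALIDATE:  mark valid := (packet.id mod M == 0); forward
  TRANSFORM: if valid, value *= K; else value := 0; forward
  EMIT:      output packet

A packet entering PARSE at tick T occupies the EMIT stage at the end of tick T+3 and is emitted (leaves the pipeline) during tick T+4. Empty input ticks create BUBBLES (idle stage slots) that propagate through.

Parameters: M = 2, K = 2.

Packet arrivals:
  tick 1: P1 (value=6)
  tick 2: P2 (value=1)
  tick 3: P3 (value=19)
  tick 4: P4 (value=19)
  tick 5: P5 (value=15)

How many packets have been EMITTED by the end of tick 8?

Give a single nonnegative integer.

Tick 1: [PARSE:P1(v=6,ok=F), VALIDATE:-, TRANSFORM:-, EMIT:-] out:-; in:P1
Tick 2: [PARSE:P2(v=1,ok=F), VALIDATE:P1(v=6,ok=F), TRANSFORM:-, EMIT:-] out:-; in:P2
Tick 3: [PARSE:P3(v=19,ok=F), VALIDATE:P2(v=1,ok=T), TRANSFORM:P1(v=0,ok=F), EMIT:-] out:-; in:P3
Tick 4: [PARSE:P4(v=19,ok=F), VALIDATE:P3(v=19,ok=F), TRANSFORM:P2(v=2,ok=T), EMIT:P1(v=0,ok=F)] out:-; in:P4
Tick 5: [PARSE:P5(v=15,ok=F), VALIDATE:P4(v=19,ok=T), TRANSFORM:P3(v=0,ok=F), EMIT:P2(v=2,ok=T)] out:P1(v=0); in:P5
Tick 6: [PARSE:-, VALIDATE:P5(v=15,ok=F), TRANSFORM:P4(v=38,ok=T), EMIT:P3(v=0,ok=F)] out:P2(v=2); in:-
Tick 7: [PARSE:-, VALIDATE:-, TRANSFORM:P5(v=0,ok=F), EMIT:P4(v=38,ok=T)] out:P3(v=0); in:-
Tick 8: [PARSE:-, VALIDATE:-, TRANSFORM:-, EMIT:P5(v=0,ok=F)] out:P4(v=38); in:-
Emitted by tick 8: ['P1', 'P2', 'P3', 'P4']

Answer: 4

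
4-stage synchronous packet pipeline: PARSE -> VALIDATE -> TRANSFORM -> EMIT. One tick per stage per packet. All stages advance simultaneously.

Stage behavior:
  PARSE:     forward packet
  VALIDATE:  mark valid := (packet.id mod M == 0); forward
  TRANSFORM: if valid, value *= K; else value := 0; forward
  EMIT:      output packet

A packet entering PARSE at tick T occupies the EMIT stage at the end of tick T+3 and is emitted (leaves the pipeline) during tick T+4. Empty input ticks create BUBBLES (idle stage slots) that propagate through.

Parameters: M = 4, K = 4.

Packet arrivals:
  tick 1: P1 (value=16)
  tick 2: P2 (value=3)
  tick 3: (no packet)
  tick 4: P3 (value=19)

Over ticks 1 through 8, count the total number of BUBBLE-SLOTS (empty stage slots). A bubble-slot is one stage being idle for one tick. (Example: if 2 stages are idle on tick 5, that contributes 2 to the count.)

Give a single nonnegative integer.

Tick 1: [PARSE:P1(v=16,ok=F), VALIDATE:-, TRANSFORM:-, EMIT:-] out:-; bubbles=3
Tick 2: [PARSE:P2(v=3,ok=F), VALIDATE:P1(v=16,ok=F), TRANSFORM:-, EMIT:-] out:-; bubbles=2
Tick 3: [PARSE:-, VALIDATE:P2(v=3,ok=F), TRANSFORM:P1(v=0,ok=F), EMIT:-] out:-; bubbles=2
Tick 4: [PARSE:P3(v=19,ok=F), VALIDATE:-, TRANSFORM:P2(v=0,ok=F), EMIT:P1(v=0,ok=F)] out:-; bubbles=1
Tick 5: [PARSE:-, VALIDATE:P3(v=19,ok=F), TRANSFORM:-, EMIT:P2(v=0,ok=F)] out:P1(v=0); bubbles=2
Tick 6: [PARSE:-, VALIDATE:-, TRANSFORM:P3(v=0,ok=F), EMIT:-] out:P2(v=0); bubbles=3
Tick 7: [PARSE:-, VALIDATE:-, TRANSFORM:-, EMIT:P3(v=0,ok=F)] out:-; bubbles=3
Tick 8: [PARSE:-, VALIDATE:-, TRANSFORM:-, EMIT:-] out:P3(v=0); bubbles=4
Total bubble-slots: 20

Answer: 20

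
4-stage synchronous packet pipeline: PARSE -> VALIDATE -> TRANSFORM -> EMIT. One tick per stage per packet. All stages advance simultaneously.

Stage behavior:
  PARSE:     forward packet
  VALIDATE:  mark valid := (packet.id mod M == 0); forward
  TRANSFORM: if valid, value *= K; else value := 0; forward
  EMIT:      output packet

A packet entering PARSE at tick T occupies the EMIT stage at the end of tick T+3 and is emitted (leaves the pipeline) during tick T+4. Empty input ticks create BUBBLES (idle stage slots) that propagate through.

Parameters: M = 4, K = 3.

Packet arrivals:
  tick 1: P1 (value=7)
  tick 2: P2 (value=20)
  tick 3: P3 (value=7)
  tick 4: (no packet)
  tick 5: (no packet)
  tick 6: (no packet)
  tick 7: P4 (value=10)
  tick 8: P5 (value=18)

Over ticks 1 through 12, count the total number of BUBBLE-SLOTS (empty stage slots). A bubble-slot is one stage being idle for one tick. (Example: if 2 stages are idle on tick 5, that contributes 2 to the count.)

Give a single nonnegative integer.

Tick 1: [PARSE:P1(v=7,ok=F), VALIDATE:-, TRANSFORM:-, EMIT:-] out:-; bubbles=3
Tick 2: [PARSE:P2(v=20,ok=F), VALIDATE:P1(v=7,ok=F), TRANSFORM:-, EMIT:-] out:-; bubbles=2
Tick 3: [PARSE:P3(v=7,ok=F), VALIDATE:P2(v=20,ok=F), TRANSFORM:P1(v=0,ok=F), EMIT:-] out:-; bubbles=1
Tick 4: [PARSE:-, VALIDATE:P3(v=7,ok=F), TRANSFORM:P2(v=0,ok=F), EMIT:P1(v=0,ok=F)] out:-; bubbles=1
Tick 5: [PARSE:-, VALIDATE:-, TRANSFORM:P3(v=0,ok=F), EMIT:P2(v=0,ok=F)] out:P1(v=0); bubbles=2
Tick 6: [PARSE:-, VALIDATE:-, TRANSFORM:-, EMIT:P3(v=0,ok=F)] out:P2(v=0); bubbles=3
Tick 7: [PARSE:P4(v=10,ok=F), VALIDATE:-, TRANSFORM:-, EMIT:-] out:P3(v=0); bubbles=3
Tick 8: [PARSE:P5(v=18,ok=F), VALIDATE:P4(v=10,ok=T), TRANSFORM:-, EMIT:-] out:-; bubbles=2
Tick 9: [PARSE:-, VALIDATE:P5(v=18,ok=F), TRANSFORM:P4(v=30,ok=T), EMIT:-] out:-; bubbles=2
Tick 10: [PARSE:-, VALIDATE:-, TRANSFORM:P5(v=0,ok=F), EMIT:P4(v=30,ok=T)] out:-; bubbles=2
Tick 11: [PARSE:-, VALIDATE:-, TRANSFORM:-, EMIT:P5(v=0,ok=F)] out:P4(v=30); bubbles=3
Tick 12: [PARSE:-, VALIDATE:-, TRANSFORM:-, EMIT:-] out:P5(v=0); bubbles=4
Total bubble-slots: 28

Answer: 28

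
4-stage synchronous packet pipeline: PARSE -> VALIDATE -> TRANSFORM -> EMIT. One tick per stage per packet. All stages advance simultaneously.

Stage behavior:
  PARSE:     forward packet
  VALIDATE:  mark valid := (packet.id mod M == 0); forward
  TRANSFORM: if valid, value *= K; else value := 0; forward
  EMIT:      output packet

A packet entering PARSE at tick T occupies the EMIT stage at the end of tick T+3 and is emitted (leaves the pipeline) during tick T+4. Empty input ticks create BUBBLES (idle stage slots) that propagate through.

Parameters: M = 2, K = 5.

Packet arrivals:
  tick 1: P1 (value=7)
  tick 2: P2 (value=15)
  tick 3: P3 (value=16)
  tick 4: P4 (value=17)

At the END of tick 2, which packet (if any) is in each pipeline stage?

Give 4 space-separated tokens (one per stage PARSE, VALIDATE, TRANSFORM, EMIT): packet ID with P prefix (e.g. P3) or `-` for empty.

Tick 1: [PARSE:P1(v=7,ok=F), VALIDATE:-, TRANSFORM:-, EMIT:-] out:-; in:P1
Tick 2: [PARSE:P2(v=15,ok=F), VALIDATE:P1(v=7,ok=F), TRANSFORM:-, EMIT:-] out:-; in:P2
At end of tick 2: ['P2', 'P1', '-', '-']

Answer: P2 P1 - -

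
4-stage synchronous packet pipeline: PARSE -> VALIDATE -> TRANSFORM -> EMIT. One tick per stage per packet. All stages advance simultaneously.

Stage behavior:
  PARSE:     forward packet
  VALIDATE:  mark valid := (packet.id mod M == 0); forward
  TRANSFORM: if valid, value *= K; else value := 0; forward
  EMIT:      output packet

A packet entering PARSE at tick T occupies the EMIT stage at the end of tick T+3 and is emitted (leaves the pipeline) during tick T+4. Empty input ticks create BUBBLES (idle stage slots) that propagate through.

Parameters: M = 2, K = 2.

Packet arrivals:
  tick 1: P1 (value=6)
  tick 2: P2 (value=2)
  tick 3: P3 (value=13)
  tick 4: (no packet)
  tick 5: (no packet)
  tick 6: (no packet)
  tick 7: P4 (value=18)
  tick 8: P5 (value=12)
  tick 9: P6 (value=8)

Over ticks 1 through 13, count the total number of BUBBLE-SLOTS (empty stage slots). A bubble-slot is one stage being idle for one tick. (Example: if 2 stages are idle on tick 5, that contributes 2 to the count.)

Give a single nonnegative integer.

Answer: 28

Derivation:
Tick 1: [PARSE:P1(v=6,ok=F), VALIDATE:-, TRANSFORM:-, EMIT:-] out:-; bubbles=3
Tick 2: [PARSE:P2(v=2,ok=F), VALIDATE:P1(v=6,ok=F), TRANSFORM:-, EMIT:-] out:-; bubbles=2
Tick 3: [PARSE:P3(v=13,ok=F), VALIDATE:P2(v=2,ok=T), TRANSFORM:P1(v=0,ok=F), EMIT:-] out:-; bubbles=1
Tick 4: [PARSE:-, VALIDATE:P3(v=13,ok=F), TRANSFORM:P2(v=4,ok=T), EMIT:P1(v=0,ok=F)] out:-; bubbles=1
Tick 5: [PARSE:-, VALIDATE:-, TRANSFORM:P3(v=0,ok=F), EMIT:P2(v=4,ok=T)] out:P1(v=0); bubbles=2
Tick 6: [PARSE:-, VALIDATE:-, TRANSFORM:-, EMIT:P3(v=0,ok=F)] out:P2(v=4); bubbles=3
Tick 7: [PARSE:P4(v=18,ok=F), VALIDATE:-, TRANSFORM:-, EMIT:-] out:P3(v=0); bubbles=3
Tick 8: [PARSE:P5(v=12,ok=F), VALIDATE:P4(v=18,ok=T), TRANSFORM:-, EMIT:-] out:-; bubbles=2
Tick 9: [PARSE:P6(v=8,ok=F), VALIDATE:P5(v=12,ok=F), TRANSFORM:P4(v=36,ok=T), EMIT:-] out:-; bubbles=1
Tick 10: [PARSE:-, VALIDATE:P6(v=8,ok=T), TRANSFORM:P5(v=0,ok=F), EMIT:P4(v=36,ok=T)] out:-; bubbles=1
Tick 11: [PARSE:-, VALIDATE:-, TRANSFORM:P6(v=16,ok=T), EMIT:P5(v=0,ok=F)] out:P4(v=36); bubbles=2
Tick 12: [PARSE:-, VALIDATE:-, TRANSFORM:-, EMIT:P6(v=16,ok=T)] out:P5(v=0); bubbles=3
Tick 13: [PARSE:-, VALIDATE:-, TRANSFORM:-, EMIT:-] out:P6(v=16); bubbles=4
Total bubble-slots: 28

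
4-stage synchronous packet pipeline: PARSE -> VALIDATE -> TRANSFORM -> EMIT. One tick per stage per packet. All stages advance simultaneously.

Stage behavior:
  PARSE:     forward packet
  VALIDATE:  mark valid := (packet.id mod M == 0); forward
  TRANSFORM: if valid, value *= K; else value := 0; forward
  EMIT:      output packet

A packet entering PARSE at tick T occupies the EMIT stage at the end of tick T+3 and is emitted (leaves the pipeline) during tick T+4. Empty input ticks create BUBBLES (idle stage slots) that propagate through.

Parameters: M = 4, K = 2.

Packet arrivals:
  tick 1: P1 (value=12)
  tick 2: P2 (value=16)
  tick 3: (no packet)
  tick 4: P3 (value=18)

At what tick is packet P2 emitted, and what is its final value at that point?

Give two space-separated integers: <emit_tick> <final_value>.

Answer: 6 0

Derivation:
Tick 1: [PARSE:P1(v=12,ok=F), VALIDATE:-, TRANSFORM:-, EMIT:-] out:-; in:P1
Tick 2: [PARSE:P2(v=16,ok=F), VALIDATE:P1(v=12,ok=F), TRANSFORM:-, EMIT:-] out:-; in:P2
Tick 3: [PARSE:-, VALIDATE:P2(v=16,ok=F), TRANSFORM:P1(v=0,ok=F), EMIT:-] out:-; in:-
Tick 4: [PARSE:P3(v=18,ok=F), VALIDATE:-, TRANSFORM:P2(v=0,ok=F), EMIT:P1(v=0,ok=F)] out:-; in:P3
Tick 5: [PARSE:-, VALIDATE:P3(v=18,ok=F), TRANSFORM:-, EMIT:P2(v=0,ok=F)] out:P1(v=0); in:-
Tick 6: [PARSE:-, VALIDATE:-, TRANSFORM:P3(v=0,ok=F), EMIT:-] out:P2(v=0); in:-
Tick 7: [PARSE:-, VALIDATE:-, TRANSFORM:-, EMIT:P3(v=0,ok=F)] out:-; in:-
Tick 8: [PARSE:-, VALIDATE:-, TRANSFORM:-, EMIT:-] out:P3(v=0); in:-
P2: arrives tick 2, valid=False (id=2, id%4=2), emit tick 6, final value 0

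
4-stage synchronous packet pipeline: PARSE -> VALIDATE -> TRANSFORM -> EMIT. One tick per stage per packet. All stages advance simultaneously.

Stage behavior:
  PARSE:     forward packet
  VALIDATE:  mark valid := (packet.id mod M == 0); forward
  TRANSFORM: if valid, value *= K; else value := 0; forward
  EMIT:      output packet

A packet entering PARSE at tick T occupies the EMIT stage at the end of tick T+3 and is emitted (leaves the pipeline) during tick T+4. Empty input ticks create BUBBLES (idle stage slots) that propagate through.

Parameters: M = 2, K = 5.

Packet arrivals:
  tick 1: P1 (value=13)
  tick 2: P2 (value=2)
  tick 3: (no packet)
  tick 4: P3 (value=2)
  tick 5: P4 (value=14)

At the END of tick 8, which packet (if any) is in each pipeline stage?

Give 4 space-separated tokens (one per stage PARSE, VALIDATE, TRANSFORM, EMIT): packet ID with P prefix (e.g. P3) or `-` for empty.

Tick 1: [PARSE:P1(v=13,ok=F), VALIDATE:-, TRANSFORM:-, EMIT:-] out:-; in:P1
Tick 2: [PARSE:P2(v=2,ok=F), VALIDATE:P1(v=13,ok=F), TRANSFORM:-, EMIT:-] out:-; in:P2
Tick 3: [PARSE:-, VALIDATE:P2(v=2,ok=T), TRANSFORM:P1(v=0,ok=F), EMIT:-] out:-; in:-
Tick 4: [PARSE:P3(v=2,ok=F), VALIDATE:-, TRANSFORM:P2(v=10,ok=T), EMIT:P1(v=0,ok=F)] out:-; in:P3
Tick 5: [PARSE:P4(v=14,ok=F), VALIDATE:P3(v=2,ok=F), TRANSFORM:-, EMIT:P2(v=10,ok=T)] out:P1(v=0); in:P4
Tick 6: [PARSE:-, VALIDATE:P4(v=14,ok=T), TRANSFORM:P3(v=0,ok=F), EMIT:-] out:P2(v=10); in:-
Tick 7: [PARSE:-, VALIDATE:-, TRANSFORM:P4(v=70,ok=T), EMIT:P3(v=0,ok=F)] out:-; in:-
Tick 8: [PARSE:-, VALIDATE:-, TRANSFORM:-, EMIT:P4(v=70,ok=T)] out:P3(v=0); in:-
At end of tick 8: ['-', '-', '-', 'P4']

Answer: - - - P4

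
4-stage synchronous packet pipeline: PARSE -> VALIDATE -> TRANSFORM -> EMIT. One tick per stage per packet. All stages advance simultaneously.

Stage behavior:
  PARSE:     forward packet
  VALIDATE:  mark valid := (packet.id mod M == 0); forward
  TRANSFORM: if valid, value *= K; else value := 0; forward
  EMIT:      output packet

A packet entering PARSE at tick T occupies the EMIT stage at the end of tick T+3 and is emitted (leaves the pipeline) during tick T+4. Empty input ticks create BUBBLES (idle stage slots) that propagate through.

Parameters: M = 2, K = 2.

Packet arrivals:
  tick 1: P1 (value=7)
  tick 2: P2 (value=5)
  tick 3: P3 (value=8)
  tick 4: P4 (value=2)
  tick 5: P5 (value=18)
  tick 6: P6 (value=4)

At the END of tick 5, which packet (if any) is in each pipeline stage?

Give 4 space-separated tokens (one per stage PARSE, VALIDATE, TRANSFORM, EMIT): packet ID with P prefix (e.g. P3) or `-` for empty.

Answer: P5 P4 P3 P2

Derivation:
Tick 1: [PARSE:P1(v=7,ok=F), VALIDATE:-, TRANSFORM:-, EMIT:-] out:-; in:P1
Tick 2: [PARSE:P2(v=5,ok=F), VALIDATE:P1(v=7,ok=F), TRANSFORM:-, EMIT:-] out:-; in:P2
Tick 3: [PARSE:P3(v=8,ok=F), VALIDATE:P2(v=5,ok=T), TRANSFORM:P1(v=0,ok=F), EMIT:-] out:-; in:P3
Tick 4: [PARSE:P4(v=2,ok=F), VALIDATE:P3(v=8,ok=F), TRANSFORM:P2(v=10,ok=T), EMIT:P1(v=0,ok=F)] out:-; in:P4
Tick 5: [PARSE:P5(v=18,ok=F), VALIDATE:P4(v=2,ok=T), TRANSFORM:P3(v=0,ok=F), EMIT:P2(v=10,ok=T)] out:P1(v=0); in:P5
At end of tick 5: ['P5', 'P4', 'P3', 'P2']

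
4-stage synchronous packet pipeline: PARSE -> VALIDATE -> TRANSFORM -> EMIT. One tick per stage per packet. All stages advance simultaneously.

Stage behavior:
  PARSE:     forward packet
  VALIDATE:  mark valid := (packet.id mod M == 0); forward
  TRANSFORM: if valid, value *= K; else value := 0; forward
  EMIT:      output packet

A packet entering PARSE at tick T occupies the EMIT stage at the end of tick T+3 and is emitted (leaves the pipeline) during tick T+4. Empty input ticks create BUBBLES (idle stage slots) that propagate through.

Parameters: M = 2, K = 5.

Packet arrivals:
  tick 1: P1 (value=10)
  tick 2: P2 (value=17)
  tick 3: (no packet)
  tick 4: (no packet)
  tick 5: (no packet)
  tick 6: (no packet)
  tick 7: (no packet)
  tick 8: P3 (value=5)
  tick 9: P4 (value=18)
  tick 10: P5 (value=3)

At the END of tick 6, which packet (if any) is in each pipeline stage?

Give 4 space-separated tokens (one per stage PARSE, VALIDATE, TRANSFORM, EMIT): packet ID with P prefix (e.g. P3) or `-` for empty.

Tick 1: [PARSE:P1(v=10,ok=F), VALIDATE:-, TRANSFORM:-, EMIT:-] out:-; in:P1
Tick 2: [PARSE:P2(v=17,ok=F), VALIDATE:P1(v=10,ok=F), TRANSFORM:-, EMIT:-] out:-; in:P2
Tick 3: [PARSE:-, VALIDATE:P2(v=17,ok=T), TRANSFORM:P1(v=0,ok=F), EMIT:-] out:-; in:-
Tick 4: [PARSE:-, VALIDATE:-, TRANSFORM:P2(v=85,ok=T), EMIT:P1(v=0,ok=F)] out:-; in:-
Tick 5: [PARSE:-, VALIDATE:-, TRANSFORM:-, EMIT:P2(v=85,ok=T)] out:P1(v=0); in:-
Tick 6: [PARSE:-, VALIDATE:-, TRANSFORM:-, EMIT:-] out:P2(v=85); in:-
At end of tick 6: ['-', '-', '-', '-']

Answer: - - - -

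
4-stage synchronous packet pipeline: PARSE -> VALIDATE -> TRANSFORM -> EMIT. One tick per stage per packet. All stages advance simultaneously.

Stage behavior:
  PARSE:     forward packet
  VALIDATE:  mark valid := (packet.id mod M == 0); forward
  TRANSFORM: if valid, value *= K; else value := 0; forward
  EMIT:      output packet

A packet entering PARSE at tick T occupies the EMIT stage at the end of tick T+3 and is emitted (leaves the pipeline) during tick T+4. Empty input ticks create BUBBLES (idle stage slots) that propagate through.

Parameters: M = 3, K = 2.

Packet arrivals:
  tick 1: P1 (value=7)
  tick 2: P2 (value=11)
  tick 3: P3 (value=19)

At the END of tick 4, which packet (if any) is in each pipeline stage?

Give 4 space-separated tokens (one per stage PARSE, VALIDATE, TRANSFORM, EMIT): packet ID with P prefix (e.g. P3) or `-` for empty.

Answer: - P3 P2 P1

Derivation:
Tick 1: [PARSE:P1(v=7,ok=F), VALIDATE:-, TRANSFORM:-, EMIT:-] out:-; in:P1
Tick 2: [PARSE:P2(v=11,ok=F), VALIDATE:P1(v=7,ok=F), TRANSFORM:-, EMIT:-] out:-; in:P2
Tick 3: [PARSE:P3(v=19,ok=F), VALIDATE:P2(v=11,ok=F), TRANSFORM:P1(v=0,ok=F), EMIT:-] out:-; in:P3
Tick 4: [PARSE:-, VALIDATE:P3(v=19,ok=T), TRANSFORM:P2(v=0,ok=F), EMIT:P1(v=0,ok=F)] out:-; in:-
At end of tick 4: ['-', 'P3', 'P2', 'P1']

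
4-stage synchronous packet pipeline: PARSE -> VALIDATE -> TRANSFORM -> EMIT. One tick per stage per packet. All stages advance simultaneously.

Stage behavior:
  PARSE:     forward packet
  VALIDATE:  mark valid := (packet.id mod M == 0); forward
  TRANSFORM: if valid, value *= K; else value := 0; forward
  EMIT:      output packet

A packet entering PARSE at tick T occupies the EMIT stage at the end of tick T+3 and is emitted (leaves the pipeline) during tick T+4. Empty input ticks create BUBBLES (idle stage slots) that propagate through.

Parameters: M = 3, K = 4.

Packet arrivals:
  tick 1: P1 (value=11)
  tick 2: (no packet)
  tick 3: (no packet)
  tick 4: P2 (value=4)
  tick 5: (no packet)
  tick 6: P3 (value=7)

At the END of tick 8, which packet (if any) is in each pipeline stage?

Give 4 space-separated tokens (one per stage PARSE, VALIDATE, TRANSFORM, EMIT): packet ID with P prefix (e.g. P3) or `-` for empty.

Tick 1: [PARSE:P1(v=11,ok=F), VALIDATE:-, TRANSFORM:-, EMIT:-] out:-; in:P1
Tick 2: [PARSE:-, VALIDATE:P1(v=11,ok=F), TRANSFORM:-, EMIT:-] out:-; in:-
Tick 3: [PARSE:-, VALIDATE:-, TRANSFORM:P1(v=0,ok=F), EMIT:-] out:-; in:-
Tick 4: [PARSE:P2(v=4,ok=F), VALIDATE:-, TRANSFORM:-, EMIT:P1(v=0,ok=F)] out:-; in:P2
Tick 5: [PARSE:-, VALIDATE:P2(v=4,ok=F), TRANSFORM:-, EMIT:-] out:P1(v=0); in:-
Tick 6: [PARSE:P3(v=7,ok=F), VALIDATE:-, TRANSFORM:P2(v=0,ok=F), EMIT:-] out:-; in:P3
Tick 7: [PARSE:-, VALIDATE:P3(v=7,ok=T), TRANSFORM:-, EMIT:P2(v=0,ok=F)] out:-; in:-
Tick 8: [PARSE:-, VALIDATE:-, TRANSFORM:P3(v=28,ok=T), EMIT:-] out:P2(v=0); in:-
At end of tick 8: ['-', '-', 'P3', '-']

Answer: - - P3 -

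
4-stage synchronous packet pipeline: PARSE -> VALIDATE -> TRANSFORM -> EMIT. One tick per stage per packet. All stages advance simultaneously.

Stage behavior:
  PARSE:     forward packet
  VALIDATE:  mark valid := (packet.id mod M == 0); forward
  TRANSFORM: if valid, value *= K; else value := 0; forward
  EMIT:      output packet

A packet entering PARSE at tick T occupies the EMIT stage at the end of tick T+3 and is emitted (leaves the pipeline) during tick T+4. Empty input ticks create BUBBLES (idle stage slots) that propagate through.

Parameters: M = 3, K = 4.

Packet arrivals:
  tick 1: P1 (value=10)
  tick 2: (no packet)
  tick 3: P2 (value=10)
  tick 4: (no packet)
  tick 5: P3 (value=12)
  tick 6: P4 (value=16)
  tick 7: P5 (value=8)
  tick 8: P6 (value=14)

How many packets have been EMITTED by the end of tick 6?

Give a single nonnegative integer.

Tick 1: [PARSE:P1(v=10,ok=F), VALIDATE:-, TRANSFORM:-, EMIT:-] out:-; in:P1
Tick 2: [PARSE:-, VALIDATE:P1(v=10,ok=F), TRANSFORM:-, EMIT:-] out:-; in:-
Tick 3: [PARSE:P2(v=10,ok=F), VALIDATE:-, TRANSFORM:P1(v=0,ok=F), EMIT:-] out:-; in:P2
Tick 4: [PARSE:-, VALIDATE:P2(v=10,ok=F), TRANSFORM:-, EMIT:P1(v=0,ok=F)] out:-; in:-
Tick 5: [PARSE:P3(v=12,ok=F), VALIDATE:-, TRANSFORM:P2(v=0,ok=F), EMIT:-] out:P1(v=0); in:P3
Tick 6: [PARSE:P4(v=16,ok=F), VALIDATE:P3(v=12,ok=T), TRANSFORM:-, EMIT:P2(v=0,ok=F)] out:-; in:P4
Emitted by tick 6: ['P1']

Answer: 1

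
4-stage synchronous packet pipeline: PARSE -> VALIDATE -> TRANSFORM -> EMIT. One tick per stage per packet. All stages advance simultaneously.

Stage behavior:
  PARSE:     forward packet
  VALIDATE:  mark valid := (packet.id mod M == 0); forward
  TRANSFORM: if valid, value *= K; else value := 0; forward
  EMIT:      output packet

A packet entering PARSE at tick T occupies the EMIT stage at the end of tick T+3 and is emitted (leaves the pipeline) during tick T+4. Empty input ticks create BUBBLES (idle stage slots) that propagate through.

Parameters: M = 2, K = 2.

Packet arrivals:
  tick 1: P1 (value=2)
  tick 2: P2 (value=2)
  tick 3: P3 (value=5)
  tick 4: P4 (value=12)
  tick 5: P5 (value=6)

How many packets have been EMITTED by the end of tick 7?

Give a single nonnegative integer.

Answer: 3

Derivation:
Tick 1: [PARSE:P1(v=2,ok=F), VALIDATE:-, TRANSFORM:-, EMIT:-] out:-; in:P1
Tick 2: [PARSE:P2(v=2,ok=F), VALIDATE:P1(v=2,ok=F), TRANSFORM:-, EMIT:-] out:-; in:P2
Tick 3: [PARSE:P3(v=5,ok=F), VALIDATE:P2(v=2,ok=T), TRANSFORM:P1(v=0,ok=F), EMIT:-] out:-; in:P3
Tick 4: [PARSE:P4(v=12,ok=F), VALIDATE:P3(v=5,ok=F), TRANSFORM:P2(v=4,ok=T), EMIT:P1(v=0,ok=F)] out:-; in:P4
Tick 5: [PARSE:P5(v=6,ok=F), VALIDATE:P4(v=12,ok=T), TRANSFORM:P3(v=0,ok=F), EMIT:P2(v=4,ok=T)] out:P1(v=0); in:P5
Tick 6: [PARSE:-, VALIDATE:P5(v=6,ok=F), TRANSFORM:P4(v=24,ok=T), EMIT:P3(v=0,ok=F)] out:P2(v=4); in:-
Tick 7: [PARSE:-, VALIDATE:-, TRANSFORM:P5(v=0,ok=F), EMIT:P4(v=24,ok=T)] out:P3(v=0); in:-
Emitted by tick 7: ['P1', 'P2', 'P3']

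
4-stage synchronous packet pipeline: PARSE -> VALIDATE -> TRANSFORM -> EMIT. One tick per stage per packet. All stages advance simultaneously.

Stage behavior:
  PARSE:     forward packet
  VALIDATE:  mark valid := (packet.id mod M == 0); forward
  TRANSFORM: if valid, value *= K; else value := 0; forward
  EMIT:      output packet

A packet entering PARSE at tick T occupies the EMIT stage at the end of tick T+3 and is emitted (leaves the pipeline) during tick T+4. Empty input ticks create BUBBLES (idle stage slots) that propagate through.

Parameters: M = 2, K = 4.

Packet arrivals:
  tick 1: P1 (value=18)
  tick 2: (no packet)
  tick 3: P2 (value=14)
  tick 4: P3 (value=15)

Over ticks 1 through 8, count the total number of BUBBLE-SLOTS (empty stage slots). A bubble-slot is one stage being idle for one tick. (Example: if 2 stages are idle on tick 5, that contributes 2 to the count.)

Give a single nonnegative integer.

Tick 1: [PARSE:P1(v=18,ok=F), VALIDATE:-, TRANSFORM:-, EMIT:-] out:-; bubbles=3
Tick 2: [PARSE:-, VALIDATE:P1(v=18,ok=F), TRANSFORM:-, EMIT:-] out:-; bubbles=3
Tick 3: [PARSE:P2(v=14,ok=F), VALIDATE:-, TRANSFORM:P1(v=0,ok=F), EMIT:-] out:-; bubbles=2
Tick 4: [PARSE:P3(v=15,ok=F), VALIDATE:P2(v=14,ok=T), TRANSFORM:-, EMIT:P1(v=0,ok=F)] out:-; bubbles=1
Tick 5: [PARSE:-, VALIDATE:P3(v=15,ok=F), TRANSFORM:P2(v=56,ok=T), EMIT:-] out:P1(v=0); bubbles=2
Tick 6: [PARSE:-, VALIDATE:-, TRANSFORM:P3(v=0,ok=F), EMIT:P2(v=56,ok=T)] out:-; bubbles=2
Tick 7: [PARSE:-, VALIDATE:-, TRANSFORM:-, EMIT:P3(v=0,ok=F)] out:P2(v=56); bubbles=3
Tick 8: [PARSE:-, VALIDATE:-, TRANSFORM:-, EMIT:-] out:P3(v=0); bubbles=4
Total bubble-slots: 20

Answer: 20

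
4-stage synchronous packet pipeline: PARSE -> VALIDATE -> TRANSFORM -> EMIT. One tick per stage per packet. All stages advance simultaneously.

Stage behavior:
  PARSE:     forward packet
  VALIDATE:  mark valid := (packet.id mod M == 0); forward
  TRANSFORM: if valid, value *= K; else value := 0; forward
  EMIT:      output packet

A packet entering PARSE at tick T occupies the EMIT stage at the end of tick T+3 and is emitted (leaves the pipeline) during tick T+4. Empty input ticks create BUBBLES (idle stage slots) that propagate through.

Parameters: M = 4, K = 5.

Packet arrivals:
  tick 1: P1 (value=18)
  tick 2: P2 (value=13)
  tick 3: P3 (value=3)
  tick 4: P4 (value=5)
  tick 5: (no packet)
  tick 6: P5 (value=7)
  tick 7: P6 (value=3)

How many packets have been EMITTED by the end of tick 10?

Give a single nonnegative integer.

Tick 1: [PARSE:P1(v=18,ok=F), VALIDATE:-, TRANSFORM:-, EMIT:-] out:-; in:P1
Tick 2: [PARSE:P2(v=13,ok=F), VALIDATE:P1(v=18,ok=F), TRANSFORM:-, EMIT:-] out:-; in:P2
Tick 3: [PARSE:P3(v=3,ok=F), VALIDATE:P2(v=13,ok=F), TRANSFORM:P1(v=0,ok=F), EMIT:-] out:-; in:P3
Tick 4: [PARSE:P4(v=5,ok=F), VALIDATE:P3(v=3,ok=F), TRANSFORM:P2(v=0,ok=F), EMIT:P1(v=0,ok=F)] out:-; in:P4
Tick 5: [PARSE:-, VALIDATE:P4(v=5,ok=T), TRANSFORM:P3(v=0,ok=F), EMIT:P2(v=0,ok=F)] out:P1(v=0); in:-
Tick 6: [PARSE:P5(v=7,ok=F), VALIDATE:-, TRANSFORM:P4(v=25,ok=T), EMIT:P3(v=0,ok=F)] out:P2(v=0); in:P5
Tick 7: [PARSE:P6(v=3,ok=F), VALIDATE:P5(v=7,ok=F), TRANSFORM:-, EMIT:P4(v=25,ok=T)] out:P3(v=0); in:P6
Tick 8: [PARSE:-, VALIDATE:P6(v=3,ok=F), TRANSFORM:P5(v=0,ok=F), EMIT:-] out:P4(v=25); in:-
Tick 9: [PARSE:-, VALIDATE:-, TRANSFORM:P6(v=0,ok=F), EMIT:P5(v=0,ok=F)] out:-; in:-
Tick 10: [PARSE:-, VALIDATE:-, TRANSFORM:-, EMIT:P6(v=0,ok=F)] out:P5(v=0); in:-
Emitted by tick 10: ['P1', 'P2', 'P3', 'P4', 'P5']

Answer: 5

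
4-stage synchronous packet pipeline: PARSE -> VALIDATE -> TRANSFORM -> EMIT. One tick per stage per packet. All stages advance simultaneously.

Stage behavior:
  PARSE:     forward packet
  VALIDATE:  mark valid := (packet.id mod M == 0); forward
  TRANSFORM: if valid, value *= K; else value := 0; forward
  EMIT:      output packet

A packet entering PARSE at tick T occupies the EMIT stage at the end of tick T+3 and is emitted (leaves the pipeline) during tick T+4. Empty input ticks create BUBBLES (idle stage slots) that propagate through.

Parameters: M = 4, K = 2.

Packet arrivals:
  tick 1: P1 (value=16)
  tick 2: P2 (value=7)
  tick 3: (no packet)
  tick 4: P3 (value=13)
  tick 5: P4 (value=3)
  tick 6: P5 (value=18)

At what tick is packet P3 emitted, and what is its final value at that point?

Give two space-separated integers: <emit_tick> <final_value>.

Answer: 8 0

Derivation:
Tick 1: [PARSE:P1(v=16,ok=F), VALIDATE:-, TRANSFORM:-, EMIT:-] out:-; in:P1
Tick 2: [PARSE:P2(v=7,ok=F), VALIDATE:P1(v=16,ok=F), TRANSFORM:-, EMIT:-] out:-; in:P2
Tick 3: [PARSE:-, VALIDATE:P2(v=7,ok=F), TRANSFORM:P1(v=0,ok=F), EMIT:-] out:-; in:-
Tick 4: [PARSE:P3(v=13,ok=F), VALIDATE:-, TRANSFORM:P2(v=0,ok=F), EMIT:P1(v=0,ok=F)] out:-; in:P3
Tick 5: [PARSE:P4(v=3,ok=F), VALIDATE:P3(v=13,ok=F), TRANSFORM:-, EMIT:P2(v=0,ok=F)] out:P1(v=0); in:P4
Tick 6: [PARSE:P5(v=18,ok=F), VALIDATE:P4(v=3,ok=T), TRANSFORM:P3(v=0,ok=F), EMIT:-] out:P2(v=0); in:P5
Tick 7: [PARSE:-, VALIDATE:P5(v=18,ok=F), TRANSFORM:P4(v=6,ok=T), EMIT:P3(v=0,ok=F)] out:-; in:-
Tick 8: [PARSE:-, VALIDATE:-, TRANSFORM:P5(v=0,ok=F), EMIT:P4(v=6,ok=T)] out:P3(v=0); in:-
Tick 9: [PARSE:-, VALIDATE:-, TRANSFORM:-, EMIT:P5(v=0,ok=F)] out:P4(v=6); in:-
Tick 10: [PARSE:-, VALIDATE:-, TRANSFORM:-, EMIT:-] out:P5(v=0); in:-
P3: arrives tick 4, valid=False (id=3, id%4=3), emit tick 8, final value 0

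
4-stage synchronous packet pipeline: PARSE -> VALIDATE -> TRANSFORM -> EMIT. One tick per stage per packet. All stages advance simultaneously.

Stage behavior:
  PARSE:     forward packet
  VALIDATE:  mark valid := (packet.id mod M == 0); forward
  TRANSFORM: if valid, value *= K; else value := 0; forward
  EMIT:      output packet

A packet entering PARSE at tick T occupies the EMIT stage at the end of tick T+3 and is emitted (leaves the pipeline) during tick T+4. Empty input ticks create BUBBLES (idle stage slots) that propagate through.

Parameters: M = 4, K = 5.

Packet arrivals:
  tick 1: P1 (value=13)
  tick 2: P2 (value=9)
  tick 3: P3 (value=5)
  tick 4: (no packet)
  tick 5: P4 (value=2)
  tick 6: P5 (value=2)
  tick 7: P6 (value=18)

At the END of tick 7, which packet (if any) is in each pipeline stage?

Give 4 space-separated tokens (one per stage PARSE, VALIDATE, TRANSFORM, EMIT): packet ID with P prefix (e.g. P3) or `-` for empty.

Answer: P6 P5 P4 -

Derivation:
Tick 1: [PARSE:P1(v=13,ok=F), VALIDATE:-, TRANSFORM:-, EMIT:-] out:-; in:P1
Tick 2: [PARSE:P2(v=9,ok=F), VALIDATE:P1(v=13,ok=F), TRANSFORM:-, EMIT:-] out:-; in:P2
Tick 3: [PARSE:P3(v=5,ok=F), VALIDATE:P2(v=9,ok=F), TRANSFORM:P1(v=0,ok=F), EMIT:-] out:-; in:P3
Tick 4: [PARSE:-, VALIDATE:P3(v=5,ok=F), TRANSFORM:P2(v=0,ok=F), EMIT:P1(v=0,ok=F)] out:-; in:-
Tick 5: [PARSE:P4(v=2,ok=F), VALIDATE:-, TRANSFORM:P3(v=0,ok=F), EMIT:P2(v=0,ok=F)] out:P1(v=0); in:P4
Tick 6: [PARSE:P5(v=2,ok=F), VALIDATE:P4(v=2,ok=T), TRANSFORM:-, EMIT:P3(v=0,ok=F)] out:P2(v=0); in:P5
Tick 7: [PARSE:P6(v=18,ok=F), VALIDATE:P5(v=2,ok=F), TRANSFORM:P4(v=10,ok=T), EMIT:-] out:P3(v=0); in:P6
At end of tick 7: ['P6', 'P5', 'P4', '-']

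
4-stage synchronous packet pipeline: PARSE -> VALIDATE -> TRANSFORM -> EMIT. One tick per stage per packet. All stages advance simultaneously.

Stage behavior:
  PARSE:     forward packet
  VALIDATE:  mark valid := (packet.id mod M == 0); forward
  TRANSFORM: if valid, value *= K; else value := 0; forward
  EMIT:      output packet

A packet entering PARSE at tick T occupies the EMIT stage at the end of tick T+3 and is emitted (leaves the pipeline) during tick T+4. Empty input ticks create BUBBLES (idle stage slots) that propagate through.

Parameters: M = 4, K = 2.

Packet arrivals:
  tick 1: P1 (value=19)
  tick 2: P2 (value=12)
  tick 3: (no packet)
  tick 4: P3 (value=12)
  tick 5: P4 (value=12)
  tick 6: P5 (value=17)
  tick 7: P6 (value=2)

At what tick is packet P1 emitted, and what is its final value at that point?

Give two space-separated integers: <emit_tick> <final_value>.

Answer: 5 0

Derivation:
Tick 1: [PARSE:P1(v=19,ok=F), VALIDATE:-, TRANSFORM:-, EMIT:-] out:-; in:P1
Tick 2: [PARSE:P2(v=12,ok=F), VALIDATE:P1(v=19,ok=F), TRANSFORM:-, EMIT:-] out:-; in:P2
Tick 3: [PARSE:-, VALIDATE:P2(v=12,ok=F), TRANSFORM:P1(v=0,ok=F), EMIT:-] out:-; in:-
Tick 4: [PARSE:P3(v=12,ok=F), VALIDATE:-, TRANSFORM:P2(v=0,ok=F), EMIT:P1(v=0,ok=F)] out:-; in:P3
Tick 5: [PARSE:P4(v=12,ok=F), VALIDATE:P3(v=12,ok=F), TRANSFORM:-, EMIT:P2(v=0,ok=F)] out:P1(v=0); in:P4
Tick 6: [PARSE:P5(v=17,ok=F), VALIDATE:P4(v=12,ok=T), TRANSFORM:P3(v=0,ok=F), EMIT:-] out:P2(v=0); in:P5
Tick 7: [PARSE:P6(v=2,ok=F), VALIDATE:P5(v=17,ok=F), TRANSFORM:P4(v=24,ok=T), EMIT:P3(v=0,ok=F)] out:-; in:P6
Tick 8: [PARSE:-, VALIDATE:P6(v=2,ok=F), TRANSFORM:P5(v=0,ok=F), EMIT:P4(v=24,ok=T)] out:P3(v=0); in:-
Tick 9: [PARSE:-, VALIDATE:-, TRANSFORM:P6(v=0,ok=F), EMIT:P5(v=0,ok=F)] out:P4(v=24); in:-
Tick 10: [PARSE:-, VALIDATE:-, TRANSFORM:-, EMIT:P6(v=0,ok=F)] out:P5(v=0); in:-
Tick 11: [PARSE:-, VALIDATE:-, TRANSFORM:-, EMIT:-] out:P6(v=0); in:-
P1: arrives tick 1, valid=False (id=1, id%4=1), emit tick 5, final value 0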